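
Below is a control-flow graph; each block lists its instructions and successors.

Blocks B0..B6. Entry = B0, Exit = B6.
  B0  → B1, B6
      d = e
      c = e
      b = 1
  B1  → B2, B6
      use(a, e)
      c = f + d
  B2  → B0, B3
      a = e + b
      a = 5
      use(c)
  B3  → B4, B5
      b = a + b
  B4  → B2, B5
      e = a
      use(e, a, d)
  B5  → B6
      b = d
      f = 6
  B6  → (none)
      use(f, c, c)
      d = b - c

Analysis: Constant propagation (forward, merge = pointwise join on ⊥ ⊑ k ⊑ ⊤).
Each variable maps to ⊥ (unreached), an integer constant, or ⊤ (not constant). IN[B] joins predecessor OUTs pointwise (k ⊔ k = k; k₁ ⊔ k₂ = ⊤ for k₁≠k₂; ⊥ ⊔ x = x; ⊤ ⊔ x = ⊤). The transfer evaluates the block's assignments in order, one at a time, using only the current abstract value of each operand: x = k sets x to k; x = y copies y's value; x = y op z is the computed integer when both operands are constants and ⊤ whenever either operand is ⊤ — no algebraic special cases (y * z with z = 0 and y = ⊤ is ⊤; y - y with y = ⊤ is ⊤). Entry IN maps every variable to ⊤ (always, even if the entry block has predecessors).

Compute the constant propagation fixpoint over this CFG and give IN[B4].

Answer: {a: 5, b: ⊤, c: ⊤, d: ⊤, e: ⊤, f: ⊤}

Derivation:
Fixpoint table:
  B0:  IN=(all ⊤)  OUT={b:1; rest ⊤}
  B1:  IN={b:1; rest ⊤}  OUT={b:1; rest ⊤}
  B2:  IN=(all ⊤)  OUT={a:5; rest ⊤}
  B3:  IN={a:5; rest ⊤}  OUT={a:5; rest ⊤}
  B4:  IN={a:5; rest ⊤}  OUT={a:5, e:5; rest ⊤}
  B5:  IN={a:5; rest ⊤}  OUT={a:5, f:6; rest ⊤}
  B6:  IN=(all ⊤)  OUT=(all ⊤)

Merge at B4: IN[B4] = OUT[B3] = {a: 5, b: ⊤, c: ⊤, d: ⊤, e: ⊤, f: ⊤}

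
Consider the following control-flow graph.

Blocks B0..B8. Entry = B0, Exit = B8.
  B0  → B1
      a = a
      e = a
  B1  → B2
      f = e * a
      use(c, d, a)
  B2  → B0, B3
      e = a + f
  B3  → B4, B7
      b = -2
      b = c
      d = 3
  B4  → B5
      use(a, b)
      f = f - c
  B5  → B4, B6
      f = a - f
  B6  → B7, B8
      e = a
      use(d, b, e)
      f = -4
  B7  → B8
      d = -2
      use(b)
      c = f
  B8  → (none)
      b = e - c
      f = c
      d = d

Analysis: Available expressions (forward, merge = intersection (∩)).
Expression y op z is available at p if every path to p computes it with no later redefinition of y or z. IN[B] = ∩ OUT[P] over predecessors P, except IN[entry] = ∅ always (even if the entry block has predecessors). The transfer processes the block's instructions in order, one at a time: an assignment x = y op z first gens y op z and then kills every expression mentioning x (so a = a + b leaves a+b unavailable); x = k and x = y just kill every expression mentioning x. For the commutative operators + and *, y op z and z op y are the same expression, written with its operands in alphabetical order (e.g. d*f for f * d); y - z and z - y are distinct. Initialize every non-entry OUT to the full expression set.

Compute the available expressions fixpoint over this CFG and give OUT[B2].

Fixpoint table:
  B0:   IN={}   OUT={}
  B1:   IN={}   OUT={a*e}
  B2:   IN={a*e}   OUT={a+f}
  B3:   IN={a+f}   OUT={a+f}
  B4:   IN={}   OUT={}
  B5:   IN={}   OUT={}
  B6:   IN={}   OUT={}
  B7:   IN={}   OUT={}
  B8:   IN={}   OUT={e-c}

Merge at B2: IN[B2] = OUT[B1] = {a*e}
Applying B2's transfer function to that IN value gives OUT[B2] (row B2 above).

Answer: {a+f}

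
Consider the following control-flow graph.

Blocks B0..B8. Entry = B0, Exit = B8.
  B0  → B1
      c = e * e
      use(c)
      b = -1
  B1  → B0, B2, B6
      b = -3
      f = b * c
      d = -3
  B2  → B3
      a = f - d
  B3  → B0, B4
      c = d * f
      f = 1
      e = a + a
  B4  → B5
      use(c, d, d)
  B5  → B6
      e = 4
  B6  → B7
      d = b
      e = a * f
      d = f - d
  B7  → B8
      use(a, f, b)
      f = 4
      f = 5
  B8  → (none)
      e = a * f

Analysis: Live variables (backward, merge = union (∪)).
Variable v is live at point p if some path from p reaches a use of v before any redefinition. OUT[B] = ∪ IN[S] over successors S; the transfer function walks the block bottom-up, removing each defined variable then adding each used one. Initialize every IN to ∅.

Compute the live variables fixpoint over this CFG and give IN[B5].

Per-block solution:
  B0:  IN={a, e}  OUT={a, c, e}
  B1:  IN={a, c, e}  OUT={a, b, d, e, f}
  B2:  IN={b, d, f}  OUT={a, b, d, f}
  B3:  IN={a, b, d, f}  OUT={a, b, c, d, e, f}
  B4:  IN={a, b, c, d, f}  OUT={a, b, f}
  B5:  IN={a, b, f}  OUT={a, b, f}
  B6:  IN={a, b, f}  OUT={a, b, f}
  B7:  IN={a, b, f}  OUT={a, f}
  B8:  IN={a, f}  OUT={}

Merge at B5: OUT[B5] = IN[B6] = {a, b, f}
Applying B5's transfer function to that OUT value gives IN[B5] (row B5 above).

Answer: {a, b, f}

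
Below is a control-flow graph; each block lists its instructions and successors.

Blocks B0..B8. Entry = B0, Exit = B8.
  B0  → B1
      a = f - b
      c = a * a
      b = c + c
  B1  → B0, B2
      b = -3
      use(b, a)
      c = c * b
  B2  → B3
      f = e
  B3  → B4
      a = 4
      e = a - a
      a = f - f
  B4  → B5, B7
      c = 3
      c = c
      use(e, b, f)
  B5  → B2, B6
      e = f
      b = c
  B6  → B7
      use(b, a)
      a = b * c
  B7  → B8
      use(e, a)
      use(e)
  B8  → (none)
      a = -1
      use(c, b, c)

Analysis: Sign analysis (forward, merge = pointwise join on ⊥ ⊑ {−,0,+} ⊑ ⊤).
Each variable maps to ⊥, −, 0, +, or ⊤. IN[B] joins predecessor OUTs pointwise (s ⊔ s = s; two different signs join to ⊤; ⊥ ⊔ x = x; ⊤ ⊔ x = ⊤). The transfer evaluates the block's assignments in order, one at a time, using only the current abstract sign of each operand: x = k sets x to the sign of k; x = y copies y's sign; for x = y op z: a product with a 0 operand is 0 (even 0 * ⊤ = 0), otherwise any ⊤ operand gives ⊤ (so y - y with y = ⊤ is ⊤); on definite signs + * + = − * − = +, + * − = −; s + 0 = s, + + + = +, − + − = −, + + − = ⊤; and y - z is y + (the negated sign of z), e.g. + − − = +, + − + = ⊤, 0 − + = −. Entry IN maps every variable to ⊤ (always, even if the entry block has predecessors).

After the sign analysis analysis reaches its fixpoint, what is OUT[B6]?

Converged values:
  B0:  IN=(all ⊤)  OUT=(all ⊤)
  B1:  IN=(all ⊤)  OUT={b:-; rest ⊤}
  B2:  IN=(all ⊤)  OUT=(all ⊤)
  B3:  IN=(all ⊤)  OUT=(all ⊤)
  B4:  IN=(all ⊤)  OUT={c:+; rest ⊤}
  B5:  IN={c:+; rest ⊤}  OUT={b:+, c:+; rest ⊤}
  B6:  IN={b:+, c:+; rest ⊤}  OUT={a:+, b:+, c:+; rest ⊤}
  B7:  IN={c:+; rest ⊤}  OUT={c:+; rest ⊤}
  B8:  IN={c:+; rest ⊤}  OUT={a:-, c:+; rest ⊤}

Merge at B6: IN[B6] = OUT[B5] = {a: ⊤, b: +, c: +, d: ⊤, e: ⊤, f: ⊤}
Applying B6's transfer function to that IN value gives OUT[B6] (row B6 above).

Answer: {a: +, b: +, c: +, d: ⊤, e: ⊤, f: ⊤}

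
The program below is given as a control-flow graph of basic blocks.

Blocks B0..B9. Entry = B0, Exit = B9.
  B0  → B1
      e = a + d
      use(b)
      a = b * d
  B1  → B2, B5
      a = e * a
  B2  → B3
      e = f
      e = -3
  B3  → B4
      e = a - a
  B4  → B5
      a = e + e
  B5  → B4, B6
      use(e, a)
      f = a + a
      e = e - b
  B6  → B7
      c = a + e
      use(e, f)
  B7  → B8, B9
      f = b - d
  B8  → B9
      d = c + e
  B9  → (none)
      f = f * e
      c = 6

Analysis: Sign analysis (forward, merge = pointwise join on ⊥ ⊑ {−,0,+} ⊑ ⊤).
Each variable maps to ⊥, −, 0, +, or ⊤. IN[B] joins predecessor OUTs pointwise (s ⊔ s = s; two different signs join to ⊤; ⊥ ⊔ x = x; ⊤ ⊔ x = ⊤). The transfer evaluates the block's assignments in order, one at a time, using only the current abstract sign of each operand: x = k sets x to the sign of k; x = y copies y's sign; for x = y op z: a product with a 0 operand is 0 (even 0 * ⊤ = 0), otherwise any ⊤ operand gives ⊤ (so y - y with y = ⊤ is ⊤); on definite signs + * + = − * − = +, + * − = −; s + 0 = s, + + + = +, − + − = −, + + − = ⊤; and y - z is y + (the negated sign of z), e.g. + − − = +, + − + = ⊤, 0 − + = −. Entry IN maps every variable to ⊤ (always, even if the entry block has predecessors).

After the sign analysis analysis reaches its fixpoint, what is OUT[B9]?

Answer: {a: ⊤, b: ⊤, c: +, d: ⊤, e: ⊤, f: ⊤}

Trace:
Converged values:
  B0:  IN=(all ⊤)  OUT=(all ⊤)
  B1:  IN=(all ⊤)  OUT=(all ⊤)
  B2:  IN=(all ⊤)  OUT={e:-; rest ⊤}
  B3:  IN={e:-; rest ⊤}  OUT=(all ⊤)
  B4:  IN=(all ⊤)  OUT=(all ⊤)
  B5:  IN=(all ⊤)  OUT=(all ⊤)
  B6:  IN=(all ⊤)  OUT=(all ⊤)
  B7:  IN=(all ⊤)  OUT=(all ⊤)
  B8:  IN=(all ⊤)  OUT=(all ⊤)
  B9:  IN=(all ⊤)  OUT={c:+; rest ⊤}

Merge at B9: IN[B9] = OUT[B7] ⊔ OUT[B8] = {a: ⊤, b: ⊤, c: ⊤, d: ⊤, e: ⊤, f: ⊤}
Applying B9's transfer function to that IN value gives OUT[B9] (row B9 above).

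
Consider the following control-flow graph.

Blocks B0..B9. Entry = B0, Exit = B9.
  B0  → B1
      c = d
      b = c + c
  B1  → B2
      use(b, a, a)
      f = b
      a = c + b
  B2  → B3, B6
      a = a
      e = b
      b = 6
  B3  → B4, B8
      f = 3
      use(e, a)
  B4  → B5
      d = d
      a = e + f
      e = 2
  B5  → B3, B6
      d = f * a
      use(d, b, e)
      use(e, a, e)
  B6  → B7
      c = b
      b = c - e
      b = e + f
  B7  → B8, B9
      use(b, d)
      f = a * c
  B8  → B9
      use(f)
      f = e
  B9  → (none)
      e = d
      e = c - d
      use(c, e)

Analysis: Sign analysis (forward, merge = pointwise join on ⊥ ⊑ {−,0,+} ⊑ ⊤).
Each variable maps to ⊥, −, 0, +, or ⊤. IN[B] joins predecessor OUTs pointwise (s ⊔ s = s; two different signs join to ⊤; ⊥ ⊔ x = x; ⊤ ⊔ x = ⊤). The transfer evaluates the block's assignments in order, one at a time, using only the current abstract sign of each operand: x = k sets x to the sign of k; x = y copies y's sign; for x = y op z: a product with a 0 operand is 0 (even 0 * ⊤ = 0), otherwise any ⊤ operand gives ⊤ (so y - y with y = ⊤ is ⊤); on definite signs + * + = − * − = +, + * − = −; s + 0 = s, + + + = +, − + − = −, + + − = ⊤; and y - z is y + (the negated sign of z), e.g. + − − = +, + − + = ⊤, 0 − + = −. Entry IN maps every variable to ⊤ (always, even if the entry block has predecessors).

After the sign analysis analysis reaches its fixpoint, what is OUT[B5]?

Answer: {a: ⊤, b: +, c: ⊤, d: ⊤, e: +, f: +}

Derivation:
Per-block solution:
  B0:  IN=(all ⊤)  OUT=(all ⊤)
  B1:  IN=(all ⊤)  OUT=(all ⊤)
  B2:  IN=(all ⊤)  OUT={b:+; rest ⊤}
  B3:  IN={b:+; rest ⊤}  OUT={b:+, f:+; rest ⊤}
  B4:  IN={b:+, f:+; rest ⊤}  OUT={b:+, e:+, f:+; rest ⊤}
  B5:  IN={b:+, e:+, f:+; rest ⊤}  OUT={b:+, e:+, f:+; rest ⊤}
  B6:  IN={b:+; rest ⊤}  OUT={c:+; rest ⊤}
  B7:  IN={c:+; rest ⊤}  OUT={c:+; rest ⊤}
  B8:  IN=(all ⊤)  OUT=(all ⊤)
  B9:  IN=(all ⊤)  OUT=(all ⊤)

Merge at B5: IN[B5] = OUT[B4] = {a: ⊤, b: +, c: ⊤, d: ⊤, e: +, f: +}
Applying B5's transfer function to that IN value gives OUT[B5] (row B5 above).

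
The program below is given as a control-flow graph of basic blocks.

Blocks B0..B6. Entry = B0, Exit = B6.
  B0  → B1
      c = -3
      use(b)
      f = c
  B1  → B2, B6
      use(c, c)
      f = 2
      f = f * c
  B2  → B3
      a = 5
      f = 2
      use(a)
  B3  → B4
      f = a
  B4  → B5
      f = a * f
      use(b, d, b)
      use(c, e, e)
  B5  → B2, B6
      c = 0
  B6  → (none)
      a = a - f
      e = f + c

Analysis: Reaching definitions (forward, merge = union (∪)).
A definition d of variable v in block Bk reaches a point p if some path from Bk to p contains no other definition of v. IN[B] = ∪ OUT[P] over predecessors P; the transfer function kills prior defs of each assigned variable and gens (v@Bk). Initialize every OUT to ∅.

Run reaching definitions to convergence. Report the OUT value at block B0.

Answer: {c@B0, f@B0}

Working:
Fixpoint table:
  B0: | IN={} | OUT={c@B0, f@B0}
  B1: | IN={c@B0, f@B0} | OUT={c@B0, f@B1}
  B2: | IN={a@B2, c@B0, c@B5, f@B1, f@B4} | OUT={a@B2, c@B0, c@B5, f@B2}
  B3: | IN={a@B2, c@B0, c@B5, f@B2} | OUT={a@B2, c@B0, c@B5, f@B3}
  B4: | IN={a@B2, c@B0, c@B5, f@B3} | OUT={a@B2, c@B0, c@B5, f@B4}
  B5: | IN={a@B2, c@B0, c@B5, f@B4} | OUT={a@B2, c@B5, f@B4}
  B6: | IN={a@B2, c@B0, c@B5, f@B1, f@B4} | OUT={a@B6, c@B0, c@B5, e@B6, f@B1, f@B4}

B0 is the boundary node: IN[B0] = {}
Applying B0's transfer function to that IN value gives OUT[B0] (row B0 above).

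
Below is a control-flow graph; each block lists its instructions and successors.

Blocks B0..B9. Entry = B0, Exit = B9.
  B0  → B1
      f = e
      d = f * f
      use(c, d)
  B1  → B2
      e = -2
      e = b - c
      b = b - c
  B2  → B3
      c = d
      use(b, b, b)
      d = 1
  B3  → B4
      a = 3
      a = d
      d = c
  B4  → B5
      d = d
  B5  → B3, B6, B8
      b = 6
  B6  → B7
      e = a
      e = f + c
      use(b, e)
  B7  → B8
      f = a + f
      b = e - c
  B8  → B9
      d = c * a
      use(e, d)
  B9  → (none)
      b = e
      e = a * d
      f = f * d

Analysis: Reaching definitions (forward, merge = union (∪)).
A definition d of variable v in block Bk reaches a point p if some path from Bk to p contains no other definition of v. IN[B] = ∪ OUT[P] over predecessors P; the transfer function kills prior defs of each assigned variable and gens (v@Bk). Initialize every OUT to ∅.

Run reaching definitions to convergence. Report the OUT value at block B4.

Answer: {a@B3, b@B1, b@B5, c@B2, d@B4, e@B1, f@B0}

Working:
Converged values:
  B0:   IN={}   OUT={d@B0, f@B0}
  B1:   IN={d@B0, f@B0}   OUT={b@B1, d@B0, e@B1, f@B0}
  B2:   IN={b@B1, d@B0, e@B1, f@B0}   OUT={b@B1, c@B2, d@B2, e@B1, f@B0}
  B3:   IN={a@B3, b@B1, b@B5, c@B2, d@B2, d@B4, e@B1, f@B0}   OUT={a@B3, b@B1, b@B5, c@B2, d@B3, e@B1, f@B0}
  B4:   IN={a@B3, b@B1, b@B5, c@B2, d@B3, e@B1, f@B0}   OUT={a@B3, b@B1, b@B5, c@B2, d@B4, e@B1, f@B0}
  B5:   IN={a@B3, b@B1, b@B5, c@B2, d@B4, e@B1, f@B0}   OUT={a@B3, b@B5, c@B2, d@B4, e@B1, f@B0}
  B6:   IN={a@B3, b@B5, c@B2, d@B4, e@B1, f@B0}   OUT={a@B3, b@B5, c@B2, d@B4, e@B6, f@B0}
  B7:   IN={a@B3, b@B5, c@B2, d@B4, e@B6, f@B0}   OUT={a@B3, b@B7, c@B2, d@B4, e@B6, f@B7}
  B8:   IN={a@B3, b@B5, b@B7, c@B2, d@B4, e@B1, e@B6, f@B0, f@B7}   OUT={a@B3, b@B5, b@B7, c@B2, d@B8, e@B1, e@B6, f@B0, f@B7}
  B9:   IN={a@B3, b@B5, b@B7, c@B2, d@B8, e@B1, e@B6, f@B0, f@B7}   OUT={a@B3, b@B9, c@B2, d@B8, e@B9, f@B9}

Merge at B4: IN[B4] = OUT[B3] = {a@B3, b@B1, b@B5, c@B2, d@B3, e@B1, f@B0}
Applying B4's transfer function to that IN value gives OUT[B4] (row B4 above).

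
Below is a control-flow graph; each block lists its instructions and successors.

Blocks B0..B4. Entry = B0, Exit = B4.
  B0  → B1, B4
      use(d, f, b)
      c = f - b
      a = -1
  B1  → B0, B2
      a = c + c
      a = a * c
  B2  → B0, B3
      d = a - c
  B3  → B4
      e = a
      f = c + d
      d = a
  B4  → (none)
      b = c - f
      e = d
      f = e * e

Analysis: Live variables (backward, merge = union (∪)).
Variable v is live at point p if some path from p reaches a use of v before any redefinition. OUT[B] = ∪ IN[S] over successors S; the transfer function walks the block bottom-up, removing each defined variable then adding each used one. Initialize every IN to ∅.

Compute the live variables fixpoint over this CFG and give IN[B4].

Answer: {c, d, f}

Derivation:
Converged values:
  B0: | IN={b, d, f} | OUT={b, c, d, f}
  B1: | IN={b, c, d, f} | OUT={a, b, c, d, f}
  B2: | IN={a, b, c, f} | OUT={a, b, c, d, f}
  B3: | IN={a, c, d} | OUT={c, d, f}
  B4: | IN={c, d, f} | OUT={}

B4 is the boundary node: OUT[B4] = {}
Applying B4's transfer function to that OUT value gives IN[B4] (row B4 above).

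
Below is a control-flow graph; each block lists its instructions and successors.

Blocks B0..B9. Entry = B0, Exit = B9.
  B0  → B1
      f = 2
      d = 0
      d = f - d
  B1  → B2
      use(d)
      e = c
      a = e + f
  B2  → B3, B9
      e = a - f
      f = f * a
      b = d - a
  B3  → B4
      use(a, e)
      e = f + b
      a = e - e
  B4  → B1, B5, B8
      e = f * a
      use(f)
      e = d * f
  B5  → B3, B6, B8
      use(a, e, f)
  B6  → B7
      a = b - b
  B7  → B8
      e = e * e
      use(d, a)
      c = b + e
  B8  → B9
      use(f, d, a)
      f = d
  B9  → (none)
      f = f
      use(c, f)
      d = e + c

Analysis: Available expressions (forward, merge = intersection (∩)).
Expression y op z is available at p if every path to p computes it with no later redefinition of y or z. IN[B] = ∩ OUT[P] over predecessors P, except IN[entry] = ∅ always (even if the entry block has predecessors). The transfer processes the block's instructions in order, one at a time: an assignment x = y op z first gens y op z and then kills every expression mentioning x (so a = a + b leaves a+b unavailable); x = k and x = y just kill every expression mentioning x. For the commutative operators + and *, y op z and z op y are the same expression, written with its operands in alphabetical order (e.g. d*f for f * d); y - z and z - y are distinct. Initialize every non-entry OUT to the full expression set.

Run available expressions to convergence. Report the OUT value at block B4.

Answer: {a*f, b+f, d*f}

Trace:
Converged values:
  B0:  IN={}  OUT={}
  B1:  IN={}  OUT={e+f}
  B2:  IN={e+f}  OUT={d-a}
  B3:  IN={}  OUT={b+f, e-e}
  B4:  IN={b+f, e-e}  OUT={a*f, b+f, d*f}
  B5:  IN={a*f, b+f, d*f}  OUT={a*f, b+f, d*f}
  B6:  IN={a*f, b+f, d*f}  OUT={b+f, b-b, d*f}
  B7:  IN={b+f, b-b, d*f}  OUT={b+e, b+f, b-b, d*f}
  B8:  IN={b+f, d*f}  OUT={}
  B9:  IN={}  OUT={c+e}

Merge at B4: IN[B4] = OUT[B3] = {b+f, e-e}
Applying B4's transfer function to that IN value gives OUT[B4] (row B4 above).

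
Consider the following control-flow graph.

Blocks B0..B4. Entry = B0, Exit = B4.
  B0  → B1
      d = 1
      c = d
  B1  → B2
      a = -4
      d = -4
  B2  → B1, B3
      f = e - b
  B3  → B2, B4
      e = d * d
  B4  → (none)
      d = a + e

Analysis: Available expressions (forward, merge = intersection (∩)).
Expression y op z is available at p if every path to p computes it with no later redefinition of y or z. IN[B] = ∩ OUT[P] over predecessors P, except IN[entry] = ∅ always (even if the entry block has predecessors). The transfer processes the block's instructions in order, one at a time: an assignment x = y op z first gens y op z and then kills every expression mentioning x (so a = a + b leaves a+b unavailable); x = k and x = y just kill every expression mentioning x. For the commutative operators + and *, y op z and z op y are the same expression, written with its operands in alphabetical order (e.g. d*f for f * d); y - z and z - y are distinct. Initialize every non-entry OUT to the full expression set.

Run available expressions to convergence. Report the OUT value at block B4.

Answer: {a+e}

Derivation:
Converged values:
  B0:  IN={}  OUT={}
  B1:  IN={}  OUT={}
  B2:  IN={}  OUT={e-b}
  B3:  IN={e-b}  OUT={d*d}
  B4:  IN={d*d}  OUT={a+e}

Merge at B4: IN[B4] = OUT[B3] = {d*d}
Applying B4's transfer function to that IN value gives OUT[B4] (row B4 above).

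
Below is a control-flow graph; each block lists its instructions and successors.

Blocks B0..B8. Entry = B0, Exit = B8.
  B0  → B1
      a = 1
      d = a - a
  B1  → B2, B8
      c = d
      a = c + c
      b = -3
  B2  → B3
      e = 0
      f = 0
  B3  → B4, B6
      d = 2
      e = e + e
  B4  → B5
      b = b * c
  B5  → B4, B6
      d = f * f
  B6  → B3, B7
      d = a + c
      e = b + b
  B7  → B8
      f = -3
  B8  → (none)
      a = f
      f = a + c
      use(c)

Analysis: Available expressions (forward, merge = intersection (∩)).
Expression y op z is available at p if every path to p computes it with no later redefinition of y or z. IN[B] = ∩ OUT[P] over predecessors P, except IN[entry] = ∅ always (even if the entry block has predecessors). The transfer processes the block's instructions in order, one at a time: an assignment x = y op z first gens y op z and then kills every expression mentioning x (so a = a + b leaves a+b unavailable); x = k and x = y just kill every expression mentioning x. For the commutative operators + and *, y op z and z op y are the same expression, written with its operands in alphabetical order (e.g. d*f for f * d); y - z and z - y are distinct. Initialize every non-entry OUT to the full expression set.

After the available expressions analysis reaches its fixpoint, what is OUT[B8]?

Converged values:
  B0:  IN={}  OUT={a-a}
  B1:  IN={a-a}  OUT={c+c}
  B2:  IN={c+c}  OUT={c+c}
  B3:  IN={c+c}  OUT={c+c}
  B4:  IN={c+c}  OUT={c+c}
  B5:  IN={c+c}  OUT={c+c, f*f}
  B6:  IN={c+c}  OUT={a+c, b+b, c+c}
  B7:  IN={a+c, b+b, c+c}  OUT={a+c, b+b, c+c}
  B8:  IN={c+c}  OUT={a+c, c+c}

Merge at B8: IN[B8] = OUT[B1] ∩ OUT[B7] = {c+c}
Applying B8's transfer function to that IN value gives OUT[B8] (row B8 above).

Answer: {a+c, c+c}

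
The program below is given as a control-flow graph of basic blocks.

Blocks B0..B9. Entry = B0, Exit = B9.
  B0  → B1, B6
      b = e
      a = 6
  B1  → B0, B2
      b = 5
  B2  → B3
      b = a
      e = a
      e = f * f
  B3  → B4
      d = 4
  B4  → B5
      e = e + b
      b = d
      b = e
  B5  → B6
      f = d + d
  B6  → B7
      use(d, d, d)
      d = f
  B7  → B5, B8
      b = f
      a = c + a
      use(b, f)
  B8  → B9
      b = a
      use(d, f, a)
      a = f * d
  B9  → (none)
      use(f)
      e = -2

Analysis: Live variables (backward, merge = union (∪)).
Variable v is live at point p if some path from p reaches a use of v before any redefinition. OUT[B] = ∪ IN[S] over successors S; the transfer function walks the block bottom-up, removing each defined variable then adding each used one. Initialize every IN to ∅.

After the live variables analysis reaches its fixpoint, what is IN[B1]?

Answer: {a, c, d, e, f}

Working:
Converged values:
  B0:  IN={c, d, e, f}  OUT={a, c, d, e, f}
  B1:  IN={a, c, d, e, f}  OUT={a, c, d, e, f}
  B2:  IN={a, c, f}  OUT={a, b, c, e}
  B3:  IN={a, b, c, e}  OUT={a, b, c, d, e}
  B4:  IN={a, b, c, d, e}  OUT={a, c, d}
  B5:  IN={a, c, d}  OUT={a, c, d, f}
  B6:  IN={a, c, d, f}  OUT={a, c, d, f}
  B7:  IN={a, c, d, f}  OUT={a, c, d, f}
  B8:  IN={a, d, f}  OUT={f}
  B9:  IN={f}  OUT={}

Merge at B1: OUT[B1] = IN[B0] ⊔ IN[B2] = {a, c, d, e, f}
Applying B1's transfer function to that OUT value gives IN[B1] (row B1 above).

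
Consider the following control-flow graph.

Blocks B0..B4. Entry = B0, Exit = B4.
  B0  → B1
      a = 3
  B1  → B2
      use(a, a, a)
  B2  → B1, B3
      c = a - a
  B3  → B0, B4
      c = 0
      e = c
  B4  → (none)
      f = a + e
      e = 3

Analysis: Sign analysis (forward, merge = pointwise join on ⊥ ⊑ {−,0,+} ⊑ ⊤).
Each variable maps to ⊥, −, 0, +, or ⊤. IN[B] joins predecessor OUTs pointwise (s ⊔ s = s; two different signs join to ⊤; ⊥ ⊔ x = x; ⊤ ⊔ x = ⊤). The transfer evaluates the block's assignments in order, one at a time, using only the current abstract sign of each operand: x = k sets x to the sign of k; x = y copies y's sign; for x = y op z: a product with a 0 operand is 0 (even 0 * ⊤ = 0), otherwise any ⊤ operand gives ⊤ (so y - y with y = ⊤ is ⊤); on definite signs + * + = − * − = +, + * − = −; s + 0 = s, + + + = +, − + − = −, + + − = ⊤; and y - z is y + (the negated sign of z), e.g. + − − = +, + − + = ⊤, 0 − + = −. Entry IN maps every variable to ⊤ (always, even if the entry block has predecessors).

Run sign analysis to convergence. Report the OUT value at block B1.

Answer: {a: +, b: ⊤, c: ⊤, d: ⊤, e: ⊤, f: ⊤}

Derivation:
Per-block solution:
  B0:  IN=(all ⊤)  OUT={a:+; rest ⊤}
  B1:  IN={a:+; rest ⊤}  OUT={a:+; rest ⊤}
  B2:  IN={a:+; rest ⊤}  OUT={a:+; rest ⊤}
  B3:  IN={a:+; rest ⊤}  OUT={a:+, c:0, e:0; rest ⊤}
  B4:  IN={a:+, c:0, e:0; rest ⊤}  OUT={a:+, c:0, e:+, f:+; rest ⊤}

Merge at B1: IN[B1] = OUT[B0] ⊔ OUT[B2] = {a: +, b: ⊤, c: ⊤, d: ⊤, e: ⊤, f: ⊤}
Applying B1's transfer function to that IN value gives OUT[B1] (row B1 above).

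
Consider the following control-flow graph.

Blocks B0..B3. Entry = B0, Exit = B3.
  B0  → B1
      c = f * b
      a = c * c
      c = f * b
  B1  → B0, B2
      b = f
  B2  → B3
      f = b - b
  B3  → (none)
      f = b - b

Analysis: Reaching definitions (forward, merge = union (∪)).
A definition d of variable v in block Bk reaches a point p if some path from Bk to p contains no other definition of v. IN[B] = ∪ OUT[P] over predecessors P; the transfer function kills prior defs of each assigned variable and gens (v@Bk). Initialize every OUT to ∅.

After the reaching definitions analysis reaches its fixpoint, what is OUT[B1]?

Answer: {a@B0, b@B1, c@B0}

Derivation:
Per-block solution:
  B0:   IN={a@B0, b@B1, c@B0}   OUT={a@B0, b@B1, c@B0}
  B1:   IN={a@B0, b@B1, c@B0}   OUT={a@B0, b@B1, c@B0}
  B2:   IN={a@B0, b@B1, c@B0}   OUT={a@B0, b@B1, c@B0, f@B2}
  B3:   IN={a@B0, b@B1, c@B0, f@B2}   OUT={a@B0, b@B1, c@B0, f@B3}

Merge at B1: IN[B1] = OUT[B0] = {a@B0, b@B1, c@B0}
Applying B1's transfer function to that IN value gives OUT[B1] (row B1 above).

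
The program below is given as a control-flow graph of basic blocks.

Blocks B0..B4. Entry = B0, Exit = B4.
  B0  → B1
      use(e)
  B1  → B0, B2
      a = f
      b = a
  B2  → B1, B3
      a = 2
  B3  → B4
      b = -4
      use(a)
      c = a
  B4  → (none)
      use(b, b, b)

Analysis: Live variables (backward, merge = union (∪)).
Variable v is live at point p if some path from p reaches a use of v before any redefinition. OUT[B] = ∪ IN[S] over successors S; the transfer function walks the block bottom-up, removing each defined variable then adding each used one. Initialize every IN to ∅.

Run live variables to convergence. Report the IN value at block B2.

Answer: {e, f}

Derivation:
Per-block solution:
  B0:   IN={e, f}   OUT={e, f}
  B1:   IN={e, f}   OUT={e, f}
  B2:   IN={e, f}   OUT={a, e, f}
  B3:   IN={a}   OUT={b}
  B4:   IN={b}   OUT={}

Merge at B2: OUT[B2] = IN[B1] ⊔ IN[B3] = {a, e, f}
Applying B2's transfer function to that OUT value gives IN[B2] (row B2 above).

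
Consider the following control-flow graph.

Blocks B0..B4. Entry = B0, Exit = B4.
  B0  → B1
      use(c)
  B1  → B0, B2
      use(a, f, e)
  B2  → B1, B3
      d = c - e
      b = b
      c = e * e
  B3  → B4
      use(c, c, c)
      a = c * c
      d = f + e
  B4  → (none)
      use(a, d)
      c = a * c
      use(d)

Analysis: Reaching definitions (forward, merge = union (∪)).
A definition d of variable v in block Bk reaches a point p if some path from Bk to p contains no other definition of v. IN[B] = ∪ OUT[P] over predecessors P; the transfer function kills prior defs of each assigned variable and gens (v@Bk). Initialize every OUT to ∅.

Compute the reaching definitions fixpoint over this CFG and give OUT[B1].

Answer: {b@B2, c@B2, d@B2}

Derivation:
Per-block solution:
  B0:  IN={b@B2, c@B2, d@B2}  OUT={b@B2, c@B2, d@B2}
  B1:  IN={b@B2, c@B2, d@B2}  OUT={b@B2, c@B2, d@B2}
  B2:  IN={b@B2, c@B2, d@B2}  OUT={b@B2, c@B2, d@B2}
  B3:  IN={b@B2, c@B2, d@B2}  OUT={a@B3, b@B2, c@B2, d@B3}
  B4:  IN={a@B3, b@B2, c@B2, d@B3}  OUT={a@B3, b@B2, c@B4, d@B3}

Merge at B1: IN[B1] = OUT[B0] ⊔ OUT[B2] = {b@B2, c@B2, d@B2}
Applying B1's transfer function to that IN value gives OUT[B1] (row B1 above).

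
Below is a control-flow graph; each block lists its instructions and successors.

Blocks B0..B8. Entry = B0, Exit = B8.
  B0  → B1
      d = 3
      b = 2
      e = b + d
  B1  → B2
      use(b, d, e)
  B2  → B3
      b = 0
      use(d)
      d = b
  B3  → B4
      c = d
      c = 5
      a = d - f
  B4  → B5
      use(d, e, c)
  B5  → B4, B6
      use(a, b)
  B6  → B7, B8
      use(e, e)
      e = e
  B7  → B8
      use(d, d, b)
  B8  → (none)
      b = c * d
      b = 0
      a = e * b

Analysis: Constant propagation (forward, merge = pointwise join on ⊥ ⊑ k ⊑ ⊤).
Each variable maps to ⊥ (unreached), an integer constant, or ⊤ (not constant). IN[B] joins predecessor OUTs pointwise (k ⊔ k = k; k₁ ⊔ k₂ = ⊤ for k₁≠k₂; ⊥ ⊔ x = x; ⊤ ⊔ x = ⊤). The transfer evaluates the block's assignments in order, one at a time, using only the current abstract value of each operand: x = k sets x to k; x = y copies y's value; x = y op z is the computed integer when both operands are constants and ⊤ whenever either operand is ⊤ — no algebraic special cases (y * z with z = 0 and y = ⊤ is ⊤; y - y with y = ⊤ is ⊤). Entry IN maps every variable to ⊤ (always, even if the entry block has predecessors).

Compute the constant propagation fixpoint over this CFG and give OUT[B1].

Answer: {a: ⊤, b: 2, c: ⊤, d: 3, e: 5, f: ⊤}

Trace:
Fixpoint table:
  B0:  IN=(all ⊤)  OUT={b:2, d:3, e:5; rest ⊤}
  B1:  IN={b:2, d:3, e:5; rest ⊤}  OUT={b:2, d:3, e:5; rest ⊤}
  B2:  IN={b:2, d:3, e:5; rest ⊤}  OUT={b:0, d:0, e:5; rest ⊤}
  B3:  IN={b:0, d:0, e:5; rest ⊤}  OUT={b:0, c:5, d:0, e:5; rest ⊤}
  B4:  IN={b:0, c:5, d:0, e:5; rest ⊤}  OUT={b:0, c:5, d:0, e:5; rest ⊤}
  B5:  IN={b:0, c:5, d:0, e:5; rest ⊤}  OUT={b:0, c:5, d:0, e:5; rest ⊤}
  B6:  IN={b:0, c:5, d:0, e:5; rest ⊤}  OUT={b:0, c:5, d:0, e:5; rest ⊤}
  B7:  IN={b:0, c:5, d:0, e:5; rest ⊤}  OUT={b:0, c:5, d:0, e:5; rest ⊤}
  B8:  IN={b:0, c:5, d:0, e:5; rest ⊤}  OUT={a:0, b:0, c:5, d:0, e:5; rest ⊤}

Merge at B1: IN[B1] = OUT[B0] = {a: ⊤, b: 2, c: ⊤, d: 3, e: 5, f: ⊤}
Applying B1's transfer function to that IN value gives OUT[B1] (row B1 above).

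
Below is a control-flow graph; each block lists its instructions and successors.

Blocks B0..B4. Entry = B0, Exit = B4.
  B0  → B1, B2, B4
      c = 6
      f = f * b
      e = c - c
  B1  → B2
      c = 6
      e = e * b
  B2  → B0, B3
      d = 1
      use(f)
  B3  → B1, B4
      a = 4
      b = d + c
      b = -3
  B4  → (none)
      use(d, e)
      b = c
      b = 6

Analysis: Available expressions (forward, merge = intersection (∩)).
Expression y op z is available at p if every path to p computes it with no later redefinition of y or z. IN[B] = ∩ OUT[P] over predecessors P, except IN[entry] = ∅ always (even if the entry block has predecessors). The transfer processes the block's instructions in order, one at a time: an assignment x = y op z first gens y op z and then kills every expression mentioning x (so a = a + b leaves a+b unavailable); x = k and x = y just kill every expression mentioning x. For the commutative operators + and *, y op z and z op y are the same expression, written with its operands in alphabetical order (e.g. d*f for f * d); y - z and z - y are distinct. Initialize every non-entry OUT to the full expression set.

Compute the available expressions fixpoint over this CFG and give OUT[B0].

Per-block solution:
  B0: | IN={} | OUT={c-c}
  B1: | IN={} | OUT={}
  B2: | IN={} | OUT={}
  B3: | IN={} | OUT={c+d}
  B4: | IN={} | OUT={}

Merge at B0 (entry node, so the boundary value {} is joined with the incoming edge(s)): IN[B0] = {} ∩ OUT[B2] = {}
Applying B0's transfer function to that IN value gives OUT[B0] (row B0 above).

Answer: {c-c}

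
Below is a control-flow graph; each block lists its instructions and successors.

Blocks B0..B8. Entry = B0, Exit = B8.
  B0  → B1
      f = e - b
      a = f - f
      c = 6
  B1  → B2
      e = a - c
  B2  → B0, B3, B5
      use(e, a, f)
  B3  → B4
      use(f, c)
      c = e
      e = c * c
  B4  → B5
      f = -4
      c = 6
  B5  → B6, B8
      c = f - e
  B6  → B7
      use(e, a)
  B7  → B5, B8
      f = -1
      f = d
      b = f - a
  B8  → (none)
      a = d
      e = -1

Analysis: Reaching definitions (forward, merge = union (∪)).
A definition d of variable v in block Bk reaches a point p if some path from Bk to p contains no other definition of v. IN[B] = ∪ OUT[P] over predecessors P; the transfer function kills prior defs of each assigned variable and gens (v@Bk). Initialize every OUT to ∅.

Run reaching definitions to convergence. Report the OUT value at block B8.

Fixpoint table:
  B0:  IN={a@B0, c@B0, e@B1, f@B0}  OUT={a@B0, c@B0, e@B1, f@B0}
  B1:  IN={a@B0, c@B0, e@B1, f@B0}  OUT={a@B0, c@B0, e@B1, f@B0}
  B2:  IN={a@B0, c@B0, e@B1, f@B0}  OUT={a@B0, c@B0, e@B1, f@B0}
  B3:  IN={a@B0, c@B0, e@B1, f@B0}  OUT={a@B0, c@B3, e@B3, f@B0}
  B4:  IN={a@B0, c@B3, e@B3, f@B0}  OUT={a@B0, c@B4, e@B3, f@B4}
  B5:  IN={a@B0, b@B7, c@B0, c@B4, c@B5, e@B1, e@B3, f@B0, f@B4, f@B7}  OUT={a@B0, b@B7, c@B5, e@B1, e@B3, f@B0, f@B4, f@B7}
  B6:  IN={a@B0, b@B7, c@B5, e@B1, e@B3, f@B0, f@B4, f@B7}  OUT={a@B0, b@B7, c@B5, e@B1, e@B3, f@B0, f@B4, f@B7}
  B7:  IN={a@B0, b@B7, c@B5, e@B1, e@B3, f@B0, f@B4, f@B7}  OUT={a@B0, b@B7, c@B5, e@B1, e@B3, f@B7}
  B8:  IN={a@B0, b@B7, c@B5, e@B1, e@B3, f@B0, f@B4, f@B7}  OUT={a@B8, b@B7, c@B5, e@B8, f@B0, f@B4, f@B7}

Merge at B8: IN[B8] = OUT[B5] ⊔ OUT[B7] = {a@B0, b@B7, c@B5, e@B1, e@B3, f@B0, f@B4, f@B7}
Applying B8's transfer function to that IN value gives OUT[B8] (row B8 above).

Answer: {a@B8, b@B7, c@B5, e@B8, f@B0, f@B4, f@B7}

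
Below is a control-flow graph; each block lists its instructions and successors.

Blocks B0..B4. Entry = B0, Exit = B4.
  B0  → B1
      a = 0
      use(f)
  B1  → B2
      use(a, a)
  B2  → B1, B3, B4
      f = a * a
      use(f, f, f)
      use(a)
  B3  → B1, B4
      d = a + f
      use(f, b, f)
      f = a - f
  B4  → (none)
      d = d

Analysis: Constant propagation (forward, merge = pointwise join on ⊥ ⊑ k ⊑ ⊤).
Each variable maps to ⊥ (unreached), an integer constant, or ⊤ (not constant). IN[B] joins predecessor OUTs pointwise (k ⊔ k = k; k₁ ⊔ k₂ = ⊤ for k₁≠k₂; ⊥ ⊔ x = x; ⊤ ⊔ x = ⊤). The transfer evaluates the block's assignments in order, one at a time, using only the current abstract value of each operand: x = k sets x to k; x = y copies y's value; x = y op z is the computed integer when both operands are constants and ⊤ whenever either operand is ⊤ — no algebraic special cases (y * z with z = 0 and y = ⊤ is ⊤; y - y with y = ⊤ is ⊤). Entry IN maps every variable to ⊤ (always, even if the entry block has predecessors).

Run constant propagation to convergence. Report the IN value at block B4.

Answer: {a: 0, b: ⊤, c: ⊤, d: ⊤, e: ⊤, f: 0}

Trace:
Per-block solution:
  B0: | IN=(all ⊤) | OUT={a:0; rest ⊤}
  B1: | IN={a:0; rest ⊤} | OUT={a:0; rest ⊤}
  B2: | IN={a:0; rest ⊤} | OUT={a:0, f:0; rest ⊤}
  B3: | IN={a:0, f:0; rest ⊤} | OUT={a:0, d:0, f:0; rest ⊤}
  B4: | IN={a:0, f:0; rest ⊤} | OUT={a:0, f:0; rest ⊤}

Merge at B4: IN[B4] = OUT[B2] ⊔ OUT[B3] = {a: 0, b: ⊤, c: ⊤, d: ⊤, e: ⊤, f: 0}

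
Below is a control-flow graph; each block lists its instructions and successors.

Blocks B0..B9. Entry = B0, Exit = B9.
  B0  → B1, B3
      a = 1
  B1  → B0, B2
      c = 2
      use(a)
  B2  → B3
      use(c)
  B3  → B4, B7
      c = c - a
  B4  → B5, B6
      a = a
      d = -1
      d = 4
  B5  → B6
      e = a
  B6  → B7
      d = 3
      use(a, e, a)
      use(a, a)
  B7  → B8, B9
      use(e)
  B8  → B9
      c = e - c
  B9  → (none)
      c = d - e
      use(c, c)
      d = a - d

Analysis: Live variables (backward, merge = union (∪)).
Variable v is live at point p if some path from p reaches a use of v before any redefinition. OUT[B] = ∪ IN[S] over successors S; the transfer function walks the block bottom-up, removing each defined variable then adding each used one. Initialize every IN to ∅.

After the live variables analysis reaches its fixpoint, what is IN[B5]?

Converged values:
  B0: | IN={c, d, e} | OUT={a, c, d, e}
  B1: | IN={a, d, e} | OUT={a, c, d, e}
  B2: | IN={a, c, d, e} | OUT={a, c, d, e}
  B3: | IN={a, c, d, e} | OUT={a, c, d, e}
  B4: | IN={a, c, e} | OUT={a, c, e}
  B5: | IN={a, c} | OUT={a, c, e}
  B6: | IN={a, c, e} | OUT={a, c, d, e}
  B7: | IN={a, c, d, e} | OUT={a, c, d, e}
  B8: | IN={a, c, d, e} | OUT={a, d, e}
  B9: | IN={a, d, e} | OUT={}

Merge at B5: OUT[B5] = IN[B6] = {a, c, e}
Applying B5's transfer function to that OUT value gives IN[B5] (row B5 above).

Answer: {a, c}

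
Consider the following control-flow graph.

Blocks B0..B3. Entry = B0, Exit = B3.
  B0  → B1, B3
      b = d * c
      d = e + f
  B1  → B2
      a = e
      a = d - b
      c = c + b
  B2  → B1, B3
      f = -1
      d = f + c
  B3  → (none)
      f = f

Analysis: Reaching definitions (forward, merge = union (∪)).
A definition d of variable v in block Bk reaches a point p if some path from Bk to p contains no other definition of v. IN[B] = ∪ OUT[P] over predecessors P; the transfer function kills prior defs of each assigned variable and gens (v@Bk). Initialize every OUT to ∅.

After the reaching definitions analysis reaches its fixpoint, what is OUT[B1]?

Answer: {a@B1, b@B0, c@B1, d@B0, d@B2, f@B2}

Trace:
Per-block solution:
  B0:  IN={}  OUT={b@B0, d@B0}
  B1:  IN={a@B1, b@B0, c@B1, d@B0, d@B2, f@B2}  OUT={a@B1, b@B0, c@B1, d@B0, d@B2, f@B2}
  B2:  IN={a@B1, b@B0, c@B1, d@B0, d@B2, f@B2}  OUT={a@B1, b@B0, c@B1, d@B2, f@B2}
  B3:  IN={a@B1, b@B0, c@B1, d@B0, d@B2, f@B2}  OUT={a@B1, b@B0, c@B1, d@B0, d@B2, f@B3}

Merge at B1: IN[B1] = OUT[B0] ⊔ OUT[B2] = {a@B1, b@B0, c@B1, d@B0, d@B2, f@B2}
Applying B1's transfer function to that IN value gives OUT[B1] (row B1 above).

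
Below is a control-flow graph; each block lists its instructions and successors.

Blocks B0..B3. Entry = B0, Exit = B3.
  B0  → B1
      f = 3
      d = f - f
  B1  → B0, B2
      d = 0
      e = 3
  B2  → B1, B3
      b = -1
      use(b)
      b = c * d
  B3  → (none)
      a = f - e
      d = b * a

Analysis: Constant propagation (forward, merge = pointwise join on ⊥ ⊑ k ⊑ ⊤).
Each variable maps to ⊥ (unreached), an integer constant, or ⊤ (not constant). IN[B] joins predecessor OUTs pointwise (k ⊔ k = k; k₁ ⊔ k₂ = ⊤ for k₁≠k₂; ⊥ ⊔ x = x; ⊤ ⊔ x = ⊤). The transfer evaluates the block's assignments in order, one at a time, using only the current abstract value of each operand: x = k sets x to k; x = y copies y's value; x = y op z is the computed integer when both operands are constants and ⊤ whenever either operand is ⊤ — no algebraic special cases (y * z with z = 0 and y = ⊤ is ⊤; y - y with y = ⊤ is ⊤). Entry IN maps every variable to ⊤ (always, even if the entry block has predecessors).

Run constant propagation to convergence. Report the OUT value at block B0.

Fixpoint table:
  B0:  IN=(all ⊤)  OUT={d:0, f:3; rest ⊤}
  B1:  IN={d:0, f:3; rest ⊤}  OUT={d:0, e:3, f:3; rest ⊤}
  B2:  IN={d:0, e:3, f:3; rest ⊤}  OUT={d:0, e:3, f:3; rest ⊤}
  B3:  IN={d:0, e:3, f:3; rest ⊤}  OUT={a:0, e:3, f:3; rest ⊤}

Merge at B0 (entry node, so the boundary value (all ⊤) is joined with the incoming edge(s)): IN[B0] = (all ⊤) ⊔ OUT[B1] = {a: ⊤, b: ⊤, c: ⊤, d: ⊤, e: ⊤, f: ⊤}
Applying B0's transfer function to that IN value gives OUT[B0] (row B0 above).

Answer: {a: ⊤, b: ⊤, c: ⊤, d: 0, e: ⊤, f: 3}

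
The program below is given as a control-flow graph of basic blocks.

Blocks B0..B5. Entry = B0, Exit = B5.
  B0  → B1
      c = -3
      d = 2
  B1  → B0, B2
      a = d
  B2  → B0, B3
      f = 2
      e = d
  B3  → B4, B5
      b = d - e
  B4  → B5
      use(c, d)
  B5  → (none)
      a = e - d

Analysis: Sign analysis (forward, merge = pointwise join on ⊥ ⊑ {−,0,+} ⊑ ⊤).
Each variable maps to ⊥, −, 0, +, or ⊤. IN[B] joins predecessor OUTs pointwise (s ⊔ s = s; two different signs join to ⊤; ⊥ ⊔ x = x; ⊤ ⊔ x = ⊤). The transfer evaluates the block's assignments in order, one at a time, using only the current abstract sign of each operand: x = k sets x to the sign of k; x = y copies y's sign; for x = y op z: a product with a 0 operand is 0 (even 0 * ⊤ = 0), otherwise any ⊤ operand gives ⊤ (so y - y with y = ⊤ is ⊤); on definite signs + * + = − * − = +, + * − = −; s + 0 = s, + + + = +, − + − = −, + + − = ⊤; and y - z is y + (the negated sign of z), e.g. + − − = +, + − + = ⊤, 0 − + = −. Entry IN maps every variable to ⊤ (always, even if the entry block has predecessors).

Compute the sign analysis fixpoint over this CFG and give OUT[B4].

Per-block solution:
  B0: | IN=(all ⊤) | OUT={c:-, d:+; rest ⊤}
  B1: | IN={c:-, d:+; rest ⊤} | OUT={a:+, c:-, d:+; rest ⊤}
  B2: | IN={a:+, c:-, d:+; rest ⊤} | OUT={a:+, c:-, d:+, e:+, f:+; rest ⊤}
  B3: | IN={a:+, c:-, d:+, e:+, f:+; rest ⊤} | OUT={a:+, c:-, d:+, e:+, f:+; rest ⊤}
  B4: | IN={a:+, c:-, d:+, e:+, f:+; rest ⊤} | OUT={a:+, c:-, d:+, e:+, f:+; rest ⊤}
  B5: | IN={a:+, c:-, d:+, e:+, f:+; rest ⊤} | OUT={c:-, d:+, e:+, f:+; rest ⊤}

Merge at B4: IN[B4] = OUT[B3] = {a: +, b: ⊤, c: -, d: +, e: +, f: +}
Applying B4's transfer function to that IN value gives OUT[B4] (row B4 above).

Answer: {a: +, b: ⊤, c: -, d: +, e: +, f: +}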